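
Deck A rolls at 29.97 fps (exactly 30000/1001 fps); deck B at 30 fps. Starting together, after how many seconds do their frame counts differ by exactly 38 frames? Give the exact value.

The gap grows by |30 − 30000/1001| = 30/1001 frames per second.
Time for a 38-frame gap: 38 ÷ (30/1001) = 19019/15 s.

19019/15 seconds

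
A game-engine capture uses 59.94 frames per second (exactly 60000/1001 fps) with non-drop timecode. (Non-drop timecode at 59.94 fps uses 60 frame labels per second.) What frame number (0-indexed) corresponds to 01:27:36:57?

frame 315417

Total seconds to the label: (1 × 3600 + 27 × 60 + 36) = 5256.
Frame index = 5256 × 60 + 57 = 315417.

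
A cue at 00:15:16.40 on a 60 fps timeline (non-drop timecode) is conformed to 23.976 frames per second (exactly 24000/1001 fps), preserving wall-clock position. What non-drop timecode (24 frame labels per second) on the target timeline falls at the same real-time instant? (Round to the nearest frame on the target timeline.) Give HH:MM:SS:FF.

00:15:15:18

Source frame index: (0×3600 + 15×60 + 16) × 60 + 40 = 55000.
Real time: 55000 / (60) = 2750/3 s.
Target frame: (2750/3) × (24000/1001) = 2000000/91 ≈ 21978.022 → 21978.
At 24 labels/s: frame 21978 → 00:15:15:18.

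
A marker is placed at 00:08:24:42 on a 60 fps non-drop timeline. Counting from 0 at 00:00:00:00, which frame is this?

Total seconds to the label: (0 × 3600 + 8 × 60 + 24) = 504.
Frame index = 504 × 60 + 42 = 30282.

30282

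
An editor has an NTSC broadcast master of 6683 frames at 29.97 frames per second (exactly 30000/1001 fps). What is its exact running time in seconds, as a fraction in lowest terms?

6689683/30000 seconds

Running time = 6683 ÷ (30000/1001) = 6683 × 1001/30000 = 6689683/30000 s.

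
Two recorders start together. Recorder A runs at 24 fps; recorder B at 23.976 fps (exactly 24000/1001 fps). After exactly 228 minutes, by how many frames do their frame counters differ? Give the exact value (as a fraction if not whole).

328320/1001 frames

228 min = 13680 s.
A emits 24 × 13680 = 328320 frames; B emits 24000/1001 × 13680 = 328320000/1001.
Difference = 328320/1001 frames (≈ 327.9920); B is behind A.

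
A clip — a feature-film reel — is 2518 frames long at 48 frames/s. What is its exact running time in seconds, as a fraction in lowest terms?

1259/24 seconds

Running time = 2518 ÷ (48) = 2518 × 1/48 = 1259/24 s.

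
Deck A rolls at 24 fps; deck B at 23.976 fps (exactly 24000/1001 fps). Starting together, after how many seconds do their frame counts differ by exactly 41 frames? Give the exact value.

The gap grows by |24000/1001 − 24| = 24/1001 frames per second.
Time for a 41-frame gap: 41 ÷ (24/1001) = 41041/24 s.

41041/24 seconds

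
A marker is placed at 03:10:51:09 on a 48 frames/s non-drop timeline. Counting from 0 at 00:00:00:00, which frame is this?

Total seconds to the label: (3 × 3600 + 10 × 60 + 51) = 11451.
Frame index = 11451 × 48 + 9 = 549657.

549657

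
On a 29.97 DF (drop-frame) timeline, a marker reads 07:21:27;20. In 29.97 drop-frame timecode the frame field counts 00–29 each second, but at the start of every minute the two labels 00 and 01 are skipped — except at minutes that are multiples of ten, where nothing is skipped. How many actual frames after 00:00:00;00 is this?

Complete 10-minute blocks: 44, each 17982 frames → 791208.
Remaining 1 whole minute in the current block: 1800 + 0 × 1798 = 1800 frames.
Within the current minute: 27 × 30 + 20 − 2 = 828 (labels ;00/;01 skipped at this minute). Total = 791208 + 1800 + 828 = 793836.

793836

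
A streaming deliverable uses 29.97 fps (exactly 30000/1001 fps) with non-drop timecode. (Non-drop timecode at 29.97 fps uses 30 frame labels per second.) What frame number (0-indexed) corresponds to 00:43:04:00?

77520

Total seconds to the label: (0 × 3600 + 43 × 60 + 4) = 2584.
Frame index = 2584 × 30 + 0 = 77520.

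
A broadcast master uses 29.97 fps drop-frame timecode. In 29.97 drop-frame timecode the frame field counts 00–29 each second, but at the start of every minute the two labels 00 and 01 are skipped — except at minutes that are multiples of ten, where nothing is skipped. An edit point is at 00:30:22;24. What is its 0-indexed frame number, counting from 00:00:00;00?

54630

Complete 10-minute blocks: 3, each 17982 frames → 53946.
Remaining 0 whole minutes in the current block: 0 frames.
Within the current minute: 22 × 30 + 24 = 684. Total = 53946 + 0 + 684 = 54630.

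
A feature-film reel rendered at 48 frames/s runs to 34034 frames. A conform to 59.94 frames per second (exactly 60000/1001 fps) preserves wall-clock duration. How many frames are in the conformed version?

Target frames = source frames × (target rate / source rate) = 34034 × (60000/1001)/(48) = 34034 × 1250/1001 = 42500.

42500 frames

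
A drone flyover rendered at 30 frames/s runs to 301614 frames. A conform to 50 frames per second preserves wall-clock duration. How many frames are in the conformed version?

502690 frames

Frames at target rate = 301614 × (50) / (30) = 502690.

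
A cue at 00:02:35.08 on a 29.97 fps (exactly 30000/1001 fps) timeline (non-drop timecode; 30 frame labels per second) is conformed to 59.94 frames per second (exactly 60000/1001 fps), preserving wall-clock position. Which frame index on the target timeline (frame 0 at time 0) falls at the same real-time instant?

Source frame index: (0×3600 + 2×60 + 35) × 30 + 8 = 4658.
Real time: 4658 / (30000/1001) = 2331329/15000 s.
Target frame: (2331329/15000) × (60000/1001) = 9316.

frame 9316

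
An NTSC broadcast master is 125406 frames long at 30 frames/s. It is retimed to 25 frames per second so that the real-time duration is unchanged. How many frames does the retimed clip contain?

104505 frames

Target frames = source frames × (target rate / source rate) = 125406 × (25)/(30) = 125406 × 5/6 = 104505.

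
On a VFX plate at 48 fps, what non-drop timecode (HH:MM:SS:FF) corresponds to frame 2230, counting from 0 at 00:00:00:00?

2230 ÷ 48 = 46 full seconds, remainder 22 frames.
46 s = 0 h 0 min 46 s.
Timecode: 00:00:46:22.

00:00:46:22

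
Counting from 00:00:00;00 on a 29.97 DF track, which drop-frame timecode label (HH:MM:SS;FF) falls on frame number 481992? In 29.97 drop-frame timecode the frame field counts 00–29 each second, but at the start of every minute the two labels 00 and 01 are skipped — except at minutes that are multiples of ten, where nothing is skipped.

04:28:02;16

Each 10-minute DF block holds 10 × 60 × 30 − 9 × 2 = 17982 frames. 481992 ÷ 17982 → 26 full blocks, remainder 14460.
Within the partial block the first minute is 1800 frames and each further minute 1798, so 8 further minute boundaries passed. Total skipped labels = 18 × 26 + 2 × 8 = 484.
Non-drop label index = 481992 + 484 = 482476; at 30 labels/s that is 04:28:02:16, i.e. DF 04:28:02;16.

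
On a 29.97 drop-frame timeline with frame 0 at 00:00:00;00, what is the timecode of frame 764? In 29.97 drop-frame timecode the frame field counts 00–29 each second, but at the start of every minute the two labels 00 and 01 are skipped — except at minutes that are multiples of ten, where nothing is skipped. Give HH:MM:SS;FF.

Ten DF minutes hold 17982 frames, so frame 764 lies in block 0 (frames 0–17981) with 764 frames into that block.
The block's first minute is 1800 frames and the rest 1798 each; 764 frames reaches minute 0, so 0 × 18 + 0 × 2 = 0 labels have been skipped so far.
Adding those back, label number 764 + 0 = 764 at 30 labels/s is 25 s + 14 f = 0 h 0 min 25 s frame 14, i.e. 00:00:25;14.

00:00:25;14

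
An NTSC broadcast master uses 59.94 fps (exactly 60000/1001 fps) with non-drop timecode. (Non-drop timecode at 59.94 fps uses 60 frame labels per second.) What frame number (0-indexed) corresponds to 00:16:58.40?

Total seconds to the label: (0 × 3600 + 16 × 60 + 58) = 1018.
Frame index = 1018 × 60 + 40 = 61120.

frame 61120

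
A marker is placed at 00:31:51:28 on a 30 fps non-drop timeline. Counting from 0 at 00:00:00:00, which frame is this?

frame 57358

Total seconds to the label: (0 × 3600 + 31 × 60 + 51) = 1911.
Frame index = 1911 × 30 + 28 = 57358.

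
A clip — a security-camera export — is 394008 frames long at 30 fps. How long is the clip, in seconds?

13133.6 seconds

Running time = 394008 / (30) = 13133.6 s.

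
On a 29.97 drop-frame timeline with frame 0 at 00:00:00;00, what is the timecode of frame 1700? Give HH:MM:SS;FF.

00:00:56;20

Ten DF minutes hold 17982 frames, so frame 1700 lies in block 0 (frames 0–17981) with 1700 frames into that block.
The block's first minute is 1800 frames and the rest 1798 each; 1700 frames reaches minute 0, so 0 × 18 + 0 × 2 = 0 labels have been skipped so far.
Adding those back, label number 1700 + 0 = 1700 at 30 labels/s is 56 s + 20 f = 0 h 0 min 56 s frame 20, i.e. 00:00:56;20.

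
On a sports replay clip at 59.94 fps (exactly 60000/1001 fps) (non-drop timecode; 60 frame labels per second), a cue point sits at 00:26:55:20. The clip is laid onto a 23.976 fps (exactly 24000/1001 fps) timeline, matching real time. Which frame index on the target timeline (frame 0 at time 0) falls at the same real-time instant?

frame 38768

Source frame index: (0×3600 + 26×60 + 55) × 60 + 20 = 96920.
Real time: 96920 / (60000/1001) = 2425423/1500 s.
Target frame: (2425423/1500) × (24000/1001) = 38768.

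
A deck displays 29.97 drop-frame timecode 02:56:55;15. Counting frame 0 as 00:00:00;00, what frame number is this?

318147

Complete 10-minute blocks: 17, each 17982 frames → 305694.
Remaining 6 whole minutes in the current block: 1800 + 5 × 1798 = 10790 frames.
Within the current minute: 55 × 30 + 15 − 2 = 1663 (labels ;00/;01 skipped at this minute). Total = 305694 + 10790 + 1663 = 318147.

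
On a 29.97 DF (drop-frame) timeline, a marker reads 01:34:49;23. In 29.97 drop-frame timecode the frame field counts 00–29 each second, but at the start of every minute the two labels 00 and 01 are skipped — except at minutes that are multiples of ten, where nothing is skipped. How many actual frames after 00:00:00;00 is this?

Complete 10-minute blocks: 9, each 17982 frames → 161838.
Remaining 4 whole minutes in the current block: 1800 + 3 × 1798 = 7194 frames.
Within the current minute: 49 × 30 + 23 − 2 = 1491 (labels ;00/;01 skipped at this minute). Total = 161838 + 7194 + 1491 = 170523.

170523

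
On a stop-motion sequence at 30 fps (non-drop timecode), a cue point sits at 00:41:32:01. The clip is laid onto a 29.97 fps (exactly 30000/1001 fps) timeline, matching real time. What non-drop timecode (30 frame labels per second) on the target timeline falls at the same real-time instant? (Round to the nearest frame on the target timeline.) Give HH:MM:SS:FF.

Source frame index: (0×3600 + 41×60 + 32) × 30 + 1 = 74761.
Real time: 74761 / (30) = 74761/30 s.
Target frame: (74761/30) × (30000/1001) = 74761000/1001 ≈ 74686.314 → 74686.
At 30 labels/s: frame 74686 → 00:41:29:16.

00:41:29:16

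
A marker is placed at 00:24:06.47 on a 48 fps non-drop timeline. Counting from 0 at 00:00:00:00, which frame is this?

frame 69455

Total seconds to the label: (0 × 3600 + 24 × 60 + 6) = 1446.
Frame index = 1446 × 48 + 47 = 69455.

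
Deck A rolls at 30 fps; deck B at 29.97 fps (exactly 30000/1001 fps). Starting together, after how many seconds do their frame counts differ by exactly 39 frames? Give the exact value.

1301.3 seconds

The gap grows by |30000/1001 − 30| = 30/1001 frames per second.
Time for a 39-frame gap: 39 ÷ (30/1001) = 1301.3 s.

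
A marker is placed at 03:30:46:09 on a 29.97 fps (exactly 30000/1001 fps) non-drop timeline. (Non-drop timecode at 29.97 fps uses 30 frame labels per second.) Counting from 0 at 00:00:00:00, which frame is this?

Total seconds to the label: (3 × 3600 + 30 × 60 + 46) = 12646.
Frame index = 12646 × 30 + 9 = 379389.

379389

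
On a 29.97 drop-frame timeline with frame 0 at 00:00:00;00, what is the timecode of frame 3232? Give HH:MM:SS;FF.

Each 10-minute DF block holds 10 × 60 × 30 − 9 × 2 = 17982 frames. 3232 ÷ 17982 → 0 full blocks, remainder 3232.
Within the partial block the first minute is 1800 frames and each further minute 1798, so 1 further minute boundary passed. Total skipped labels = 18 × 0 + 2 × 1 = 2.
Non-drop label index = 3232 + 2 = 3234; at 30 labels/s that is 00:01:47:24, i.e. DF 00:01:47;24.

00:01:47;24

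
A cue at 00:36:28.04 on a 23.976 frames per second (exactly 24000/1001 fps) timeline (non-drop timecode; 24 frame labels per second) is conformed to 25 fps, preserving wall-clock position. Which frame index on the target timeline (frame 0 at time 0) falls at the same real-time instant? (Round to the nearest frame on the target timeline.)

frame 54759

Source frame index: (0×3600 + 36×60 + 28) × 24 + 4 = 52516.
Real time: 52516 / (24000/1001) = 13142129/6000 s.
Target frame: (13142129/6000) × (25) = 13142129/240 ≈ 54758.871 → 54759.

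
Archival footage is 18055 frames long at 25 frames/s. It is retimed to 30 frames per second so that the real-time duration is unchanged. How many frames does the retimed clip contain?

21666 frames

Target frames = source frames × (target rate / source rate) = 18055 × (30)/(25) = 18055 × 6/5 = 21666.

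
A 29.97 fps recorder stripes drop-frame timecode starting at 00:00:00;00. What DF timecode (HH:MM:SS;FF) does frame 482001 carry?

04:28:02;25

Each 10-minute DF block holds 10 × 60 × 30 − 9 × 2 = 17982 frames. 482001 ÷ 17982 → 26 full blocks, remainder 14469.
Within the partial block the first minute is 1800 frames and each further minute 1798, so 8 further minute boundaries passed. Total skipped labels = 18 × 26 + 2 × 8 = 484.
Non-drop label index = 482001 + 484 = 482485; at 30 labels/s that is 04:28:02:25, i.e. DF 04:28:02;25.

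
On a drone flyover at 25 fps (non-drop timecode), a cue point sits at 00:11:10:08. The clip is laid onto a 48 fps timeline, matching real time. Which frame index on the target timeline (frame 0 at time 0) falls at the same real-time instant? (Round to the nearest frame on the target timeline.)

frame 32175

Source frame index: (0×3600 + 11×60 + 10) × 25 + 8 = 16758.
Real time: 16758 / (25) = 16758/25 s.
Target frame: (16758/25) × (48) = 804384/25 ≈ 32175.360 → 32175.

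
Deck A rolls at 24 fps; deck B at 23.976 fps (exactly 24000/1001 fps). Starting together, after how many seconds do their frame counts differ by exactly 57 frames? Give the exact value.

2377.375 seconds

The gap grows by |24000/1001 − 24| = 24/1001 frames per second.
Time for a 57-frame gap: 57 ÷ (24/1001) = 2377.375 s.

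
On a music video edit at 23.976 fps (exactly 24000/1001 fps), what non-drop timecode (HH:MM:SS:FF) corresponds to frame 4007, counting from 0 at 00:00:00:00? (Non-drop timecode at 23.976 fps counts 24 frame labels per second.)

00:02:46:23

4007 ÷ 24 = 166 full seconds, remainder 23 frames.
166 s = 0 h 2 min 46 s.
Timecode: 00:02:46:23.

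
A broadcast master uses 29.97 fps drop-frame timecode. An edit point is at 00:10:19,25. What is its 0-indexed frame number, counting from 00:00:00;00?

18577

Complete 10-minute blocks: 1, each 17982 frames → 17982.
Remaining 0 whole minutes in the current block: 0 frames.
Within the current minute: 19 × 30 + 25 = 595. Total = 17982 + 0 + 595 = 18577.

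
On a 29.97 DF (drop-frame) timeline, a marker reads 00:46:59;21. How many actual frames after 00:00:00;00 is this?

As if non-drop at 30 labels/s: (0 × 3600 + 46 × 60 + 59) × 30 + 21 = 84591.
Minute boundaries passed: 46; those not divisible by 10: 46 − 4 = 42; dropped labels = 2 × 42 = 84.
Actual frame index = 84591 − 84 = 84507.

84507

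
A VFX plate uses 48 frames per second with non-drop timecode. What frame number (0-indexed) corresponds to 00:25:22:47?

Total seconds to the label: (0 × 3600 + 25 × 60 + 22) = 1522.
Frame index = 1522 × 48 + 47 = 73103.

73103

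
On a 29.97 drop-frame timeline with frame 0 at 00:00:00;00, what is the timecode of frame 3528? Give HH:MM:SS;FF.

00:01:57;20

Each 10-minute DF block holds 10 × 60 × 30 − 9 × 2 = 17982 frames. 3528 ÷ 17982 → 0 full blocks, remainder 3528.
Within the partial block the first minute is 1800 frames and each further minute 1798, so 1 further minute boundary passed. Total skipped labels = 18 × 0 + 2 × 1 = 2.
Non-drop label index = 3528 + 2 = 3530; at 30 labels/s that is 00:01:57:20, i.e. DF 00:01:57;20.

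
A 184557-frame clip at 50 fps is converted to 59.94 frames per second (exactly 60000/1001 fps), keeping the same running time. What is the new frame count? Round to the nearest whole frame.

221247 frames

Frames at target rate = 184557 × (60000/1001) / (50) = 221468400/1001 ≈ 221247.153.
Nearest whole frame: 221247.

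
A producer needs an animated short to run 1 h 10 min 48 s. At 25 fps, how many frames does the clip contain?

106200 frames

1 h 10 min 48 s = 4248 s.
Frames = 4248 × 25 = 106200.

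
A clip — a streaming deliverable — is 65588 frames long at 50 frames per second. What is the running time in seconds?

1311.76 seconds

Running time = 65588 / (50) = 1311.76 s.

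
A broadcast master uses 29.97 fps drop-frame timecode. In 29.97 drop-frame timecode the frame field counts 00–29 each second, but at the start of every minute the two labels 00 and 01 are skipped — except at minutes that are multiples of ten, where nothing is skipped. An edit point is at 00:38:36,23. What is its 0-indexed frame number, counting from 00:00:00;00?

69433

As if non-drop at 30 labels/s: (0 × 3600 + 38 × 60 + 36) × 30 + 23 = 69503.
Minute boundaries passed: 38; those not divisible by 10: 38 − 3 = 35; dropped labels = 2 × 35 = 70.
Actual frame index = 69503 − 70 = 69433.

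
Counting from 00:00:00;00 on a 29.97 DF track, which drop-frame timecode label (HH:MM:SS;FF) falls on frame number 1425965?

Each 10-minute DF block holds 10 × 60 × 30 − 9 × 2 = 17982 frames. 1425965 ÷ 17982 → 79 full blocks, remainder 5387.
Within the partial block the first minute is 1800 frames and each further minute 1798, so 2 further minute boundaries passed. Total skipped labels = 18 × 79 + 2 × 2 = 1426.
Non-drop label index = 1425965 + 1426 = 1427391; at 30 labels/s that is 13:12:59:21, i.e. DF 13:12:59;21.

13:12:59;21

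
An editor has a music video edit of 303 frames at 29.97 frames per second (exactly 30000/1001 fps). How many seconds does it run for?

10.1101 seconds

Running time = 303 / (30000/1001) = 10.1101 s.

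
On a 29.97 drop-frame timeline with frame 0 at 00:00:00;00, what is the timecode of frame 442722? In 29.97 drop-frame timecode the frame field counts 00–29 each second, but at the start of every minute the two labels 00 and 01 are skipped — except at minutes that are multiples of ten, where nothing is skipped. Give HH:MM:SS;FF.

Ten DF minutes hold 17982 frames, so frame 442722 lies in block 24 (frames 431568–449549) with 11154 frames into that block.
The block's first minute is 1800 frames and the rest 1798 each; 11154 frames reaches minute 6, so 24 × 18 + 6 × 2 = 444 labels have been skipped so far.
Adding those back, label number 442722 + 444 = 443166 at 30 labels/s is 14772 s + 6 f = 4 h 6 min 12 s frame 6, i.e. 04:06:12;06.

04:06:12;06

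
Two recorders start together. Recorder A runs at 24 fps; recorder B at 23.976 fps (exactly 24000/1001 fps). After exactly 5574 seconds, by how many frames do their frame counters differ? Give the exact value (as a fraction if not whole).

133776/1001 frames

A emits 24 × 5574 = 133776 frames; B emits 24000/1001 × 5574 = 133776000/1001.
Difference = 133776/1001 frames (≈ 133.6424); B is behind A.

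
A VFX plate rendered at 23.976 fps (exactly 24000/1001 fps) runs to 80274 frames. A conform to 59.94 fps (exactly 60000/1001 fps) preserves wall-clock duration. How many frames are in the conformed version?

200685 frames

Frames at target rate = 80274 × (60000/1001) / (24000/1001) = 200685.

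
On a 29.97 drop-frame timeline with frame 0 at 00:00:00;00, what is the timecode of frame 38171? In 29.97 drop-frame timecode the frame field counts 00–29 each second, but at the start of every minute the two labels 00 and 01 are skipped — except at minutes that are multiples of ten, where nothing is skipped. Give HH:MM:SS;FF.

00:21:13;19

Ten DF minutes hold 17982 frames, so frame 38171 lies in block 2 (frames 35964–53945) with 2207 frames into that block.
The block's first minute is 1800 frames and the rest 1798 each; 2207 frames reaches minute 1, so 2 × 18 + 1 × 2 = 38 labels have been skipped so far.
Adding those back, label number 38171 + 38 = 38209 at 30 labels/s is 1273 s + 19 f = 0 h 21 min 13 s frame 19, i.e. 00:21:13;19.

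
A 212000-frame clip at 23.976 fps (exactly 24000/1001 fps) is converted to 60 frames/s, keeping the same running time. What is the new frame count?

530530 frames

Target frames = source frames × (target rate / source rate) = 212000 × (60)/(24000/1001) = 212000 × 1001/400 = 530530.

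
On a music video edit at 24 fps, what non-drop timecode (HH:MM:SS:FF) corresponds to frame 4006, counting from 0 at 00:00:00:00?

4006 ÷ 24 = 166 full seconds, remainder 22 frames.
166 s = 0 h 2 min 46 s.
Timecode: 00:02:46:22.

00:02:46:22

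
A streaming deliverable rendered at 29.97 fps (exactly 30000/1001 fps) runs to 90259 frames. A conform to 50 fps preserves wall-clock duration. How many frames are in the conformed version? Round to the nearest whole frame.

Frames at target rate = 90259 × (50) / (30000/1001) = 90349259/600 ≈ 150582.098.
Nearest whole frame: 150582.

150582 frames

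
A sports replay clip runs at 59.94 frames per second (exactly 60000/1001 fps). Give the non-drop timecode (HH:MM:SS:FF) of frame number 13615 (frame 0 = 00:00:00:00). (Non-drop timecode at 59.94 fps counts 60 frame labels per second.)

13615 ÷ 60 = 226 full seconds, remainder 55 frames.
226 s = 0 h 3 min 46 s.
Timecode: 00:03:46:55.

00:03:46:55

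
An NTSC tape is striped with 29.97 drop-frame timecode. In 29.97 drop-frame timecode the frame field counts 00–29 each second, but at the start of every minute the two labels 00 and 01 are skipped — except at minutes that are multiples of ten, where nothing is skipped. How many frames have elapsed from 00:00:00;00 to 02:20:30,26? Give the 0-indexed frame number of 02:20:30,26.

As if non-drop at 30 labels/s: (2 × 3600 + 20 × 60 + 30) × 30 + 26 = 252926.
Minute boundaries passed: 140; those not divisible by 10: 140 − 14 = 126; dropped labels = 2 × 126 = 252.
Actual frame index = 252926 − 252 = 252674.

252674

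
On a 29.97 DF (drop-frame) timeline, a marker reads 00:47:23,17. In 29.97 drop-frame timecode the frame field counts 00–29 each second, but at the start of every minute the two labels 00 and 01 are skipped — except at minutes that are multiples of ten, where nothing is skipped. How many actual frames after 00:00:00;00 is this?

85221

Complete 10-minute blocks: 4, each 17982 frames → 71928.
Remaining 7 whole minutes in the current block: 1800 + 6 × 1798 = 12588 frames.
Within the current minute: 23 × 30 + 17 − 2 = 705 (labels ;00/;01 skipped at this minute). Total = 71928 + 12588 + 705 = 85221.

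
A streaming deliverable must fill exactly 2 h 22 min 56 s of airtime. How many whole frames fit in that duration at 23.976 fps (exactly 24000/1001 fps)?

2 h 22 min 56 s = 8576 s.
Frames = 8576 × 24000/1001 = 205824000/1001 ≈ 205618.3816.
Complete frames: 205618.

205618 frames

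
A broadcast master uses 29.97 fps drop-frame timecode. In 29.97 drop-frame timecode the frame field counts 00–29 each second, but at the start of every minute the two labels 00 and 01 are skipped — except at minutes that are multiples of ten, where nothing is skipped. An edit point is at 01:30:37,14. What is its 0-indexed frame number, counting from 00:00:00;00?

162962

Complete 10-minute blocks: 9, each 17982 frames → 161838.
Remaining 0 whole minutes in the current block: 0 frames.
Within the current minute: 37 × 30 + 14 = 1124. Total = 161838 + 0 + 1124 = 162962.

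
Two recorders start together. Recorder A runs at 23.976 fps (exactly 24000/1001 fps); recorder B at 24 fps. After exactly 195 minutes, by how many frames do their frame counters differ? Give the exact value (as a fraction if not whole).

195 min = 11700 s.
A emits 24000/1001 × 11700 = 21600000/77 frames; B emits 24 × 11700 = 280800.
Difference = 21600/77 frames (≈ 280.5195); B is ahead of A.

21600/77 frames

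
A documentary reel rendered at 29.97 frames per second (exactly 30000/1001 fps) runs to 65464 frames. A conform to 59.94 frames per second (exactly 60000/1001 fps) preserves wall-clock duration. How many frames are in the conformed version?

130928 frames

Target frames = source frames × (target rate / source rate) = 65464 × (60000/1001)/(30000/1001) = 65464 × 2 = 130928.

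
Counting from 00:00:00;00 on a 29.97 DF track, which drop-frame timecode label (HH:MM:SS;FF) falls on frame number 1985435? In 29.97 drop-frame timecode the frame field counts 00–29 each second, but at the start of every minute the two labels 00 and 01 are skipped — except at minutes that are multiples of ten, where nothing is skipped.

18:24:07;13

Ten DF minutes hold 17982 frames, so frame 1985435 lies in block 110 (frames 1978020–1996001) with 7415 frames into that block.
The block's first minute is 1800 frames and the rest 1798 each; 7415 frames reaches minute 4, so 110 × 18 + 4 × 2 = 1988 labels have been skipped so far.
Adding those back, label number 1985435 + 1988 = 1987423 at 30 labels/s is 66247 s + 13 f = 18 h 24 min 7 s frame 13, i.e. 18:24:07;13.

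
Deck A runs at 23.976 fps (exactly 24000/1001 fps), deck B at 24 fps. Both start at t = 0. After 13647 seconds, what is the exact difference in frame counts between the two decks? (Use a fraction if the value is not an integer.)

327528/1001 frames

A emits 24000/1001 × 13647 = 327528000/1001 frames; B emits 24 × 13647 = 327528.
Difference = 327528/1001 frames (≈ 327.2008); B is ahead of A.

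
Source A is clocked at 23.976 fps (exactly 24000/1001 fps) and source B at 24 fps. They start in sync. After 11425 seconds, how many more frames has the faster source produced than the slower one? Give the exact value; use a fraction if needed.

274200/1001 frames

A emits 24000/1001 × 11425 = 274200000/1001 frames; B emits 24 × 11425 = 274200.
Difference = 274200/1001 frames (≈ 273.9261); B is ahead of A.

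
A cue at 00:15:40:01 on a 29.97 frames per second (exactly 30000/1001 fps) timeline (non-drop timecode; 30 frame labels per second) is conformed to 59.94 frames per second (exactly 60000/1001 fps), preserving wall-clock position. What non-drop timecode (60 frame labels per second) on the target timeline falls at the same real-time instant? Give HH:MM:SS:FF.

Source frame index: (0×3600 + 15×60 + 40) × 30 + 1 = 28201.
Real time: 28201 / (30000/1001) = 28229201/30000 s.
Target frame: (28229201/30000) × (60000/1001) = 56402.
At 60 labels/s: frame 56402 → 00:15:40:02.

00:15:40:02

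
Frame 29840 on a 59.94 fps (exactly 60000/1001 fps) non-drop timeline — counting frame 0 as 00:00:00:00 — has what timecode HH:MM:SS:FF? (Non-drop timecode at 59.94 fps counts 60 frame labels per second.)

00:08:17:20

29840 ÷ 60 = 497 full seconds, remainder 20 frames.
497 s = 0 h 8 min 17 s.
Timecode: 00:08:17:20.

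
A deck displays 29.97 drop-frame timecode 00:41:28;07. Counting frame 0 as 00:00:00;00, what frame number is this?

Complete 10-minute blocks: 4, each 17982 frames → 71928.
Remaining 1 whole minute in the current block: 1800 + 0 × 1798 = 1800 frames.
Within the current minute: 28 × 30 + 7 − 2 = 845 (labels ;00/;01 skipped at this minute). Total = 71928 + 1800 + 845 = 74573.

74573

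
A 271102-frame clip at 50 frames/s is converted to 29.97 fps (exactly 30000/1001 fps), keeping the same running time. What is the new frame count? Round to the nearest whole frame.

Frames at target rate = 271102 × (30000/1001) / (50) = 12512400/77 ≈ 162498.701.
Nearest whole frame: 162499.

162499 frames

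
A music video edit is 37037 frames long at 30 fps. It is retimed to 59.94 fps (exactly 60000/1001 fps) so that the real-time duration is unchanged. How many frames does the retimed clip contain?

Target frames = source frames × (target rate / source rate) = 37037 × (60000/1001)/(30) = 37037 × 2000/1001 = 74000.

74000 frames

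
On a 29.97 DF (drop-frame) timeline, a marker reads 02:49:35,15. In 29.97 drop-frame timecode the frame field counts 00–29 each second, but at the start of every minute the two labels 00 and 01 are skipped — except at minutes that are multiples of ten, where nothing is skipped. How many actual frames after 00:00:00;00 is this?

304959

Complete 10-minute blocks: 16, each 17982 frames → 287712.
Remaining 9 whole minutes in the current block: 1800 + 8 × 1798 = 16184 frames.
Within the current minute: 35 × 30 + 15 − 2 = 1063 (labels ;00/;01 skipped at this minute). Total = 287712 + 16184 + 1063 = 304959.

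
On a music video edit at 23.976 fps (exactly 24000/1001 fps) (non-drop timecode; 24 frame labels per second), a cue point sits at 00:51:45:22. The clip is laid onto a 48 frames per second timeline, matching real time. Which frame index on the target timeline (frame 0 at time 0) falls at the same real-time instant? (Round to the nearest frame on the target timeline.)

Source frame index: (0×3600 + 51×60 + 45) × 24 + 22 = 74542.
Real time: 74542 / (24000/1001) = 37308271/12000 s.
Target frame: (37308271/12000) × (48) = 37308271/250 ≈ 149233.084 → 149233.

frame 149233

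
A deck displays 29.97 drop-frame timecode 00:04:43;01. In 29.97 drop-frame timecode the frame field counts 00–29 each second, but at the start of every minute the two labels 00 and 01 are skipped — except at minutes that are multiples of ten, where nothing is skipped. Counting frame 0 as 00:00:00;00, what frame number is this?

Complete 10-minute blocks: 0, each 17982 frames → 0.
Remaining 4 whole minutes in the current block: 1800 + 3 × 1798 = 7194 frames.
Within the current minute: 43 × 30 + 1 − 2 = 1289 (labels ;00/;01 skipped at this minute). Total = 0 + 7194 + 1289 = 8483.

8483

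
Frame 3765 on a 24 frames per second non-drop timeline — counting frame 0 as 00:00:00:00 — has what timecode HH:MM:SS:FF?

00:02:36:21

3765 ÷ 24 = 156 full seconds, remainder 21 frames.
156 s = 0 h 2 min 36 s.
Timecode: 00:02:36:21.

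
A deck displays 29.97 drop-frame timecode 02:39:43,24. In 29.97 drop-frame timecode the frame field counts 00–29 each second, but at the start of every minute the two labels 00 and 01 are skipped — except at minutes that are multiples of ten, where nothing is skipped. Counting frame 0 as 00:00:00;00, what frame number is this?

Complete 10-minute blocks: 15, each 17982 frames → 269730.
Remaining 9 whole minutes in the current block: 1800 + 8 × 1798 = 16184 frames.
Within the current minute: 43 × 30 + 24 − 2 = 1312 (labels ;00/;01 skipped at this minute). Total = 269730 + 16184 + 1312 = 287226.

287226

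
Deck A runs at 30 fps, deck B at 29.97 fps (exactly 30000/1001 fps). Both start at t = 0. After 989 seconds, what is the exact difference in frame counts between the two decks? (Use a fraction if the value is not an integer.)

29670/1001 frames

A emits 30 × 989 = 29670 frames; B emits 30000/1001 × 989 = 29670000/1001.
Difference = 29670/1001 frames (≈ 29.6404); B is behind A.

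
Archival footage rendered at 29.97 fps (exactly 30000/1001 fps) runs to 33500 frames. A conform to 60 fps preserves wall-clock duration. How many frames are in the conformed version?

Target frames = source frames × (target rate / source rate) = 33500 × (60)/(30000/1001) = 33500 × 1001/500 = 67067.

67067 frames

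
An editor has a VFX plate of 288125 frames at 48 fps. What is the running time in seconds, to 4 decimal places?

Running time = 288125 × 1/48 = 288125/48 s ≈ 6002.6042 s.

6002.6042 seconds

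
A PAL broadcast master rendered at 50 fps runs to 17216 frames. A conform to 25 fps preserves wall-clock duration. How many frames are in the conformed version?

8608 frames

Target frames = source frames × (target rate / source rate) = 17216 × (25)/(50) = 17216 × 1/2 = 8608.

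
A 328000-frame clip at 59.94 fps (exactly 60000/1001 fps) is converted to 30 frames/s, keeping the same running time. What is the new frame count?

Target frames = source frames × (target rate / source rate) = 328000 × (30)/(60000/1001) = 328000 × 1001/2000 = 164164.

164164 frames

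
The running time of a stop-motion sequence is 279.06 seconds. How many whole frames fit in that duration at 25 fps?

6976 frames

Frames = 279.06 × 25 = 13953/2 ≈ 6976.5000.
Complete frames: 6976.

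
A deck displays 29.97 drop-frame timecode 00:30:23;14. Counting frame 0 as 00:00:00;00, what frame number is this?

As if non-drop at 30 labels/s: (0 × 3600 + 30 × 60 + 23) × 30 + 14 = 54704.
Minute boundaries passed: 30; those not divisible by 10: 30 − 3 = 27; dropped labels = 2 × 27 = 54.
Actual frame index = 54704 − 54 = 54650.

54650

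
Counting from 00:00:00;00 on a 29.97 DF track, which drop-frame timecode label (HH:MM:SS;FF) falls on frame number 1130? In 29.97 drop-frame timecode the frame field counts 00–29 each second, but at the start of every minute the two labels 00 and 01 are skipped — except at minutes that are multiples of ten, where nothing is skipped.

00:00:37;20

Each 10-minute DF block holds 10 × 60 × 30 − 9 × 2 = 17982 frames. 1130 ÷ 17982 → 0 full blocks, remainder 1130.
Within the partial block the first minute is 1800 frames and each further minute 1798, so 0 further minute boundaries passed. Total skipped labels = 18 × 0 + 2 × 0 = 0.
Non-drop label index = 1130 + 0 = 1130; at 30 labels/s that is 00:00:37:20, i.e. DF 00:00:37;20.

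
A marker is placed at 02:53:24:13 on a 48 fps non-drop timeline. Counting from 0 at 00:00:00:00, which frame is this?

499405

Total seconds to the label: (2 × 3600 + 53 × 60 + 24) = 10404.
Frame index = 10404 × 48 + 13 = 499405.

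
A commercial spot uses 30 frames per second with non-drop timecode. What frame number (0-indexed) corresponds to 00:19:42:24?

frame 35484

Total seconds to the label: (0 × 3600 + 19 × 60 + 42) = 1182.
Frame index = 1182 × 30 + 24 = 35484.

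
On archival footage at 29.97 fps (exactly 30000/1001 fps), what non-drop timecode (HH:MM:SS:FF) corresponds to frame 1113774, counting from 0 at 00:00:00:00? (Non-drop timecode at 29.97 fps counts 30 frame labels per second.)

10:18:45:24

1113774 ÷ 30 = 37125 full seconds, remainder 24 frames.
37125 s = 10 h 18 min 45 s.
Timecode: 10:18:45:24.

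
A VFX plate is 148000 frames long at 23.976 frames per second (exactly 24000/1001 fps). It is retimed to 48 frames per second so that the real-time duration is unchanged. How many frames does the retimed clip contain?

296296 frames

Target frames = source frames × (target rate / source rate) = 148000 × (48)/(24000/1001) = 148000 × 1001/500 = 296296.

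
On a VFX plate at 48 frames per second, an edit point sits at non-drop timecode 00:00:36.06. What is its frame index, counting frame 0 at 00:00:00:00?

frame 1734

Total seconds to the label: (0 × 3600 + 0 × 60 + 36) = 36.
Frame index = 36 × 48 + 6 = 1734.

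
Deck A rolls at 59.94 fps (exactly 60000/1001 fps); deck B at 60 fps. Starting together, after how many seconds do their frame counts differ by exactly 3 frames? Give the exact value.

50.05 seconds

The gap grows by |60 − 60000/1001| = 60/1001 frames per second.
Time for a 3-frame gap: 3 ÷ (60/1001) = 50.05 s.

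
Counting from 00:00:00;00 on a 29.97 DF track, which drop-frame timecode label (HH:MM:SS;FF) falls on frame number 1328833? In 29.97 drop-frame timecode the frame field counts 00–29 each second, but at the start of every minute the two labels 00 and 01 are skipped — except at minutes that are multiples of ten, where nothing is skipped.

Each 10-minute DF block holds 10 × 60 × 30 − 9 × 2 = 17982 frames. 1328833 ÷ 17982 → 73 full blocks, remainder 16147.
Within the partial block the first minute is 1800 frames and each further minute 1798, so 8 further minute boundaries passed. Total skipped labels = 18 × 73 + 2 × 8 = 1330.
Non-drop label index = 1328833 + 1330 = 1330163; at 30 labels/s that is 12:18:58:23, i.e. DF 12:18:58;23.

12:18:58;23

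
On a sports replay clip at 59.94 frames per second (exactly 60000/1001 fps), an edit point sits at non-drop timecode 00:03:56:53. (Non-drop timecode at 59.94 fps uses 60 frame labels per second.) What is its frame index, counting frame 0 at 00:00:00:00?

frame 14213

Total seconds to the label: (0 × 3600 + 3 × 60 + 56) = 236.
Frame index = 236 × 60 + 53 = 14213.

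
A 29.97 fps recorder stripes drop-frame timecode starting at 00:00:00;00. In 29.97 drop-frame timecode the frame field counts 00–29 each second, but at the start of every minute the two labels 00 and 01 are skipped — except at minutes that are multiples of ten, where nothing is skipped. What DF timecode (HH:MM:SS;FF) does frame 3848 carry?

Each 10-minute DF block holds 10 × 60 × 30 − 9 × 2 = 17982 frames. 3848 ÷ 17982 → 0 full blocks, remainder 3848.
Within the partial block the first minute is 1800 frames and each further minute 1798, so 2 further minute boundaries passed. Total skipped labels = 18 × 0 + 2 × 2 = 4.
Non-drop label index = 3848 + 4 = 3852; at 30 labels/s that is 00:02:08:12, i.e. DF 00:02:08;12.

00:02:08;12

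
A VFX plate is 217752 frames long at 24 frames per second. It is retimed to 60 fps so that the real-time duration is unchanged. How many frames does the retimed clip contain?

Target frames = source frames × (target rate / source rate) = 217752 × (60)/(24) = 217752 × 5/2 = 544380.

544380 frames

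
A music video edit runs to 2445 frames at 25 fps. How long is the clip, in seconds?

Running time = 2445 / (25) = 97.8 s.

97.8 seconds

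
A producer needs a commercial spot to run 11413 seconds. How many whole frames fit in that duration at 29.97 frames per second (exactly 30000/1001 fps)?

Frames = 11413 × 30000/1001 = 342390000/1001 ≈ 342047.9520.
Complete frames: 342047.

342047 frames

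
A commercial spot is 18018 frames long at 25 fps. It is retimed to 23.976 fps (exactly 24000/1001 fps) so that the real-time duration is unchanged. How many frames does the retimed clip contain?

Target frames = source frames × (target rate / source rate) = 18018 × (24000/1001)/(25) = 18018 × 960/1001 = 17280.

17280 frames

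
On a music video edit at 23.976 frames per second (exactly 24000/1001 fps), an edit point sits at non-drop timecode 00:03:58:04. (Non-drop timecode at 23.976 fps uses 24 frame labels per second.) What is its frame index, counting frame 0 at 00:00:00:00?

frame 5716

Total seconds to the label: (0 × 3600 + 3 × 60 + 58) = 238.
Frame index = 238 × 24 + 4 = 5716.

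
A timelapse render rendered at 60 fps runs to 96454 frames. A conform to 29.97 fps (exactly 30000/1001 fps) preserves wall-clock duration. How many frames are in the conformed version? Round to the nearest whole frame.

Frames at target rate = 96454 × (30000/1001) / (60) = 48227000/1001 ≈ 48178.821.
Nearest whole frame: 48179.

48179 frames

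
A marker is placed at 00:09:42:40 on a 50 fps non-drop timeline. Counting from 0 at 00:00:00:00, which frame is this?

Total seconds to the label: (0 × 3600 + 9 × 60 + 42) = 582.
Frame index = 582 × 50 + 40 = 29140.

frame 29140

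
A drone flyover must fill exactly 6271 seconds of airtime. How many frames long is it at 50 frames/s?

313550 frames

Frames = 6271 × 50 = 313550.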